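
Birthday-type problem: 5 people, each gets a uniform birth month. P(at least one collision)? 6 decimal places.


P(all different) = prod((12-i)/12 for i=0..4) = 0.381944
P(at least one match) = 1 - 0.381944 = 0.618056

0.618056


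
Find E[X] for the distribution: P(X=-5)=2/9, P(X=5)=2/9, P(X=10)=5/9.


E[X] = sum(x * P(x))
= -5*2/9 + 5*2/9 + 10*5/9
= 50/9

50/9


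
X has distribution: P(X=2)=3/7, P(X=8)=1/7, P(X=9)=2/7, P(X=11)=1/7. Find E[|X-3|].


E[|X-3|] = sum(g(x)*P(x))
= 1*3/7 + 5*1/7 + 6*2/7 + 8*1/7
= 4

4


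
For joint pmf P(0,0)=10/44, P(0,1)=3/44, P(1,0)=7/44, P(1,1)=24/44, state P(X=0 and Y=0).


Read from table: P(X=0, Y=0) = 10/44 = 5/22

5/22


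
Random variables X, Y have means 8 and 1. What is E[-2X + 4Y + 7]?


E[-2X + 4Y + 7] = -2*E[X] + 4*E[Y] + 7
= (-2)*(8) + (4)*(1) + (7)
= -16 + 4 + 7 = -5

-5


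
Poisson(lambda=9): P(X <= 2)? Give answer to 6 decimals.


P(X<=2) = e^(-9)*9^0/0! + e^(-9)*9^1/1! + e^(-9)*9^2/2!
≈ 0.0001234098 + 0.0011106882 + 0.0049980971
= 0.0062321951
≈ 0.006232

0.006232


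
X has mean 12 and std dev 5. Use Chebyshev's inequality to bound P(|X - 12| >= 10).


k = 10/5 = 2
Chebyshev: P(|X-mu| >= k*sigma) <= 1/k^2 = 1/2^2 = 1/4

1/4


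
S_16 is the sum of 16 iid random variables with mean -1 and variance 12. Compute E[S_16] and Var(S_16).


E[S_n] = n*mu = 16*-1 = -16
Var(S_n) = n*sigma^2 = 16*12 = 192

E[S_16]=-16, Var(S_16)=192


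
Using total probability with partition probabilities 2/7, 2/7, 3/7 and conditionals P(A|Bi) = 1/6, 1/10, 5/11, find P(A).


P(A) = P(A|B1)P(B1) + P(A|B2)P(B2) + P(A|B3)P(B3)
= 1/6*2/7 + 1/10*2/7 + 5/11*3/7
= 1/21 + 1/35 + 15/77 = 313/1155

313/1155


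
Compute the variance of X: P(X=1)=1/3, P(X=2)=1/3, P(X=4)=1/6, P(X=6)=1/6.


E[X] = 8/3, E[X^2] = 31/3
Var(X) = E[X^2] - (E[X])^2 = 31/3 - (8/3)^2 = 29/9

29/9


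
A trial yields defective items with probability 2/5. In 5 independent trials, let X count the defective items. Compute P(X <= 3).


P(X<=3) = P(X=0) + P(X=1) + P(X=2) + P(X=3)
= 243/3125 + 162/625 + 216/625 + 144/625
= 2853/3125

2853/3125


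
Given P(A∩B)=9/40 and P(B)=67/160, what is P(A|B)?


P(A|B) = P(A∩B)/P(B) = (36/160)/(67/160) = 36/67

36/67


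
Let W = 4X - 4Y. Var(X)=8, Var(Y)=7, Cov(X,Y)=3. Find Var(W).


Var(4X - 4Y) = 4^2*Var(X) + (-4)^2*Var(Y) + 2*4*(-4)*Cov(X,Y)
= 16*8 + 16*7 - 32*3
= 128 + 112 - 96 = 144

144


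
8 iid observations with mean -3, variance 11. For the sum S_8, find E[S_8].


E[S_n] = n*E[X_1] = 8*-3 = -24

-24


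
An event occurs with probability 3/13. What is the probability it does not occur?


P(A') = 1 - P(A) = 1 - 3/13 = 10/13

10/13


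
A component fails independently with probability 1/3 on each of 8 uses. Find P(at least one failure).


P(at least one) = 1 - P(none)
P(none) = (1 - 1/3)^8 = (2/3)^8 = 256/6561
P(at least one) = 1 - 256/6561 = 6305/6561

6305/6561


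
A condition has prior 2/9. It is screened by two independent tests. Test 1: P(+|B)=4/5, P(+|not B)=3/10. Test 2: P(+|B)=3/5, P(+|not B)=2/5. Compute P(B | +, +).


After test 1: P(+) = 4/5*2/9 + 3/10*7/9 = 37/90
P(B|+) = (8/45)/(37/90) = 16/37
After test 2 (use post1 as new prior): P(+) = 3/5*16/37 + 2/5*21/37 = 18/37
P(B|+,+) = (48/185)/(18/37) = 8/15

8/15


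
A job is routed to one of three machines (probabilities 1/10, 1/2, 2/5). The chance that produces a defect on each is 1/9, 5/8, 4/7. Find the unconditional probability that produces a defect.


P(A) = P(A|B1)P(B1) + P(A|B2)P(B2) + P(A|B3)P(B3)
= 1/9*1/10 + 5/8*1/2 + 4/7*2/5
= 1/90 + 5/16 + 8/35 = 2783/5040

2783/5040


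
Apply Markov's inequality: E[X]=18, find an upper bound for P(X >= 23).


Markov: P(X >= a) <= E[X]/a
P(X >= 23) <= 18/23

18/23


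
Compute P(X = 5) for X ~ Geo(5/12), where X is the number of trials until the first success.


P(X=5) = (1-p)^4 * p = (7/12)^4 * 5/12
= 2401/20736 * 5/12 = 12005/248832

12005/248832


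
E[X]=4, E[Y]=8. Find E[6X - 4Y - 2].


E[6X - 4Y - 2] = 6*E[X] - 4*E[Y] - 2
= (6)*(4) + (-4)*(8) + (-2)
= 24 - 32 - 2 = -10

-10


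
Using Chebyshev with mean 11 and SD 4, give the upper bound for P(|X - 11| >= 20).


k = 20/4 = 5
Chebyshev: P(|X-mu| >= k*sigma) <= 1/k^2 = 1/5^2 = 1/25

1/25


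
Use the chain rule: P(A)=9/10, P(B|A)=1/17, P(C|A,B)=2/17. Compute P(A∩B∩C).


P(A∩B∩C) = P(A) * P(B|A) * P(C|A∩B)
= 9/10 * 1/17 * 2/17
= 9/170 * 2/17 = 9/1445

9/1445


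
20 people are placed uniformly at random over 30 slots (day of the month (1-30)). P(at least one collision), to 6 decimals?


P(all different) = prod((30-i)/30 for i=0..19) = 0.000210
P(at least one match) = 1 - 0.000210 = 0.999790

0.999790


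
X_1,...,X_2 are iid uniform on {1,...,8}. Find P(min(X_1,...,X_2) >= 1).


P(min >= 1) = P(all X_i >= 1) = (P(X_1 >= 1))^2
= (8/8)^2 = 1^2 = 1

1


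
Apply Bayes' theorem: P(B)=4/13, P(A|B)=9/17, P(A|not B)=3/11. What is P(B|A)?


P(A) = P(A|B)P(B) + P(A|B')P(B') = 9/17*4/13 + 3/11*9/13 = 855/2431
P(B|A) = P(A|B)P(B)/P(A) = (36/221)/(855/2431) = 44/95

44/95


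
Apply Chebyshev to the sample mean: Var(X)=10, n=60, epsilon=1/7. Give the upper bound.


Var(Xbar) = Var(X)/n = 10/60
Chebyshev: P(|Xbar-mu| >= 1/7) <= Var(Xbar)/(1/7)^2 = (1/6)/(1/49) = 49/6
Bound exceeds 1, so trivial bound: 1

1


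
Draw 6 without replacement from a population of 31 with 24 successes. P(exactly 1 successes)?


P(X=1) = C(24,1)*C(7,5) / C(31,6)
= 24*21 / 736281
= 504/736281 = 8/11687

8/11687


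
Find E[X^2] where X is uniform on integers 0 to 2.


E[X^2] = (1/3) * sum(x^2 for x=0..2)
= 5/3

5/3


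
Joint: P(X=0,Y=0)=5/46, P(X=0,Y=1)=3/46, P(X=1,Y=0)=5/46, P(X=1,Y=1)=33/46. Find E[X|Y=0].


P(Y=0) = 10/46
E[X|Y=0] = (0*5 + 1*5)/10 = 5/10 = 1/2

1/2


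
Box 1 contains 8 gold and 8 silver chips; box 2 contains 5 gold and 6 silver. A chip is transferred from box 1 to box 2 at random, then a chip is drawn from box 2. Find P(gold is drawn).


P(transfer gold) = 8/16 = 1/2; P(transfer silver) = 1/2
If gold transferred: Urn II has 6 gold of 12, so P(gold|gold moved) = 1/2
If silver transferred: Urn II has 5 gold of 12, so P(gold|silver moved) = 5/12
By total probability: P(gold) = 1/2*1/2 + 1/2*5/12 = 11/24

11/24


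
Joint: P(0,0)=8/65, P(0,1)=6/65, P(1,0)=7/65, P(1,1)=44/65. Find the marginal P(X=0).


P(X=0) = P(0,0)+P(0,1) = 8/65 + 6/65 = 14/65

14/65


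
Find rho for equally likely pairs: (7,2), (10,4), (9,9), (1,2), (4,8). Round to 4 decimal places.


Cov(X,Y) = 2.8000, Var(X) = 10.9600, Var(Y) = 8.8000
rho = Cov/(sqrt(VarX)*sqrt(VarY)) = 0.2851

0.2851


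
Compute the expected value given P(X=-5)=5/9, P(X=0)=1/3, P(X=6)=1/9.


E[X] = sum(x * P(x))
= -5*5/9 + 0*1/3 + 6*1/9
= -19/9

-19/9


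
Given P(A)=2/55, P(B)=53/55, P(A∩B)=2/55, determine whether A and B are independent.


P(A)*P(B) = 2/55*53/55 = 106/3025
P(A∩B) = 2/55 != 106/3025, so not independent

No, A and B are not independent


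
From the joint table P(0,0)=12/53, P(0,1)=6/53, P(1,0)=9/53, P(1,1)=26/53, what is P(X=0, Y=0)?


Read from table: P(X=0, Y=0) = 12/53

12/53


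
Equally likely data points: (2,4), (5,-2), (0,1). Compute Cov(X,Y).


E[X]=7/3, E[Y]=1, E[XY]=-2/3
Cov(X,Y) = E[XY] - E[X]E[Y] = -2/3 - 7/3*1 = -3

-3


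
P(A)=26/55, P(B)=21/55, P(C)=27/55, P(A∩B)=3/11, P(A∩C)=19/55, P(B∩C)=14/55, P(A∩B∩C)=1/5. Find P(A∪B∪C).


P(A∪B∪C) = P(A)+P(B)+P(C) - P(AB)-P(AC)-P(BC) + P(ABC)
= 26/55+21/55+27/55 - 3/11-19/55-14/55 + 1/5
= 37/55

37/55


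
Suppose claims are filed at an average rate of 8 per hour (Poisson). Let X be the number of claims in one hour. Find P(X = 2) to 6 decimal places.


P(X=2) = e^(-8) * 8^2 / 2!
≈ 0.0003354626279 * 64 / 2
≈ 0.010735

0.010735


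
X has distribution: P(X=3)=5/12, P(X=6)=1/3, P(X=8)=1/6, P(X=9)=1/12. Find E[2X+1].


E[2X+1] = sum(g(x)*P(x))
= 7*5/12 + 13*1/3 + 17*1/6 + 19*1/12
= 35/3

35/3


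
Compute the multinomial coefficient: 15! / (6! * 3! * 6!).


15! = 1307674368000
Denominator: 6!=720 * 3!=6 * 6!=720
Coefficient = 1307674368000 / 3110400 = 420420

420420


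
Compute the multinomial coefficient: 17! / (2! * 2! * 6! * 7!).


17! = 355687428096000
Denominator: 2!=2 * 2!=2 * 6!=720 * 7!=5040
Coefficient = 355687428096000 / 14515200 = 24504480

24504480


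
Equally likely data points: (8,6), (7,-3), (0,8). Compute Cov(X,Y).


E[X]=5, E[Y]=11/3, E[XY]=9
Cov(X,Y) = E[XY] - E[X]E[Y] = 9 - 5*11/3 = -28/3

-28/3


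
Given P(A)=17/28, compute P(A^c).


P(A') = 1 - P(A) = 1 - 17/28 = 11/28

11/28


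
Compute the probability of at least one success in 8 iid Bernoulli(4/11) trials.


P(at least one) = 1 - P(none)
P(none) = (1 - 4/11)^8 = (7/11)^8 = 5764801/214358881
P(at least one) = 1 - 5764801/214358881 = 208594080/214358881

208594080/214358881


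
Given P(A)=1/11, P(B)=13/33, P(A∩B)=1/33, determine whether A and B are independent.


P(A)*P(B) = 1/11*13/33 = 13/363
P(A∩B) = 1/33 != 13/363, so not independent

No, A and B are not independent


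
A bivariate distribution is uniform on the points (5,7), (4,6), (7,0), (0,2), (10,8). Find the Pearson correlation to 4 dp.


Cov(X,Y) = 3.8800, Var(X) = 10.9600, Var(Y) = 9.4400
rho = Cov/(sqrt(VarX)*sqrt(VarY)) = 0.3815

0.3815


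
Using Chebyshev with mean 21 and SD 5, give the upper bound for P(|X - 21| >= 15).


k = 15/5 = 3
Chebyshev: P(|X-mu| >= k*sigma) <= 1/k^2 = 1/3^2 = 1/9

1/9


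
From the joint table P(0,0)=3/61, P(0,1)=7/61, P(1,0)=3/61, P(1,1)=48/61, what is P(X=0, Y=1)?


Read from table: P(X=0, Y=1) = 7/61

7/61


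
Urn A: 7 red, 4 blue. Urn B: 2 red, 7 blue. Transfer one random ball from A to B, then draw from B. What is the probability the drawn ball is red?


P(transfer red) = 7/11; P(transfer blue) = 4/11
If red transferred: Urn II has 3 red of 10, so P(red|red moved) = 3/10
If blue transferred: Urn II has 2 red of 10, so P(red|blue moved) = 1/5
By total probability: P(red) = 7/11*3/10 + 4/11*1/5 = 29/110

29/110


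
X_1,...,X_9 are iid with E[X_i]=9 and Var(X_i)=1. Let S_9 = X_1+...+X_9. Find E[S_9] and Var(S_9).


E[S_n] = n*mu = 9*9 = 81
Var(S_n) = n*sigma^2 = 9*1 = 9

E[S_9]=81, Var(S_9)=9


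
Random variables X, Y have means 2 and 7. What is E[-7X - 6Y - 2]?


E[-7X - 6Y - 2] = -7*E[X] - 6*E[Y] - 2
= (-7)*(2) + (-6)*(7) + (-2)
= -14 - 42 - 2 = -58

-58


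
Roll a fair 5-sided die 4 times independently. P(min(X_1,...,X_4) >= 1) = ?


P(min >= 1) = P(all X_i >= 1) = (P(X_1 >= 1))^4
= (5/5)^4 = 1^4 = 1

1


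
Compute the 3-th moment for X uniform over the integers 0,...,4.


E[X^3] = (1/5) * sum(x^3 for x=0..4)
= 100/5 = 20

20


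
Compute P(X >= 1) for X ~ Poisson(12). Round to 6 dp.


P(X>=1) = 1 - P(X<=0) = 1 - (e^(-12)*12^0/0!)
≈ 1 - 0.0000061442 = 0.9999938558
≈ 0.999994

0.999994


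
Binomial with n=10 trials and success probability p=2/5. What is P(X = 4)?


P(X=4) = C(10,4) * p^4 * (1-p)^6
= 210 * 16/625 * 729/15625
= 489888/1953125

489888/1953125


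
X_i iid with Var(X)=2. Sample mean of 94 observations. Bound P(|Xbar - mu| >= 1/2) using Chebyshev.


Var(Xbar) = Var(X)/n = 2/94
Chebyshev: P(|Xbar-mu| >= 1/2) <= Var(Xbar)/(1/2)^2 = (1/47)/(1/4) = 4/47

4/47


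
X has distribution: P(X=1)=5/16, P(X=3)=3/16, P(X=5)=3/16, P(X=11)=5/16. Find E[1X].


E[1X] = sum(g(x)*P(x))
= 1*5/16 + 3*3/16 + 5*3/16 + 11*5/16
= 21/4

21/4


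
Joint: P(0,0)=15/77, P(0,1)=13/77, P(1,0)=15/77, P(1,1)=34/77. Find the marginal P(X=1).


P(X=1) = P(1,0)+P(1,1) = 15/77 + 34/77 = 49/77 = 7/11

7/11


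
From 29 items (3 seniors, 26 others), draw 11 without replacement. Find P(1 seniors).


P(X=1) = C(3,1)*C(26,10) / C(29,11)
= 3*5311735 / 34597290
= 15935205/34597290 = 187/406

187/406


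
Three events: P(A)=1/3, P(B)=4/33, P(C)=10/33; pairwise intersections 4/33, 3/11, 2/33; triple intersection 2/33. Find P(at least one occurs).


P(A∪B∪C) = P(A)+P(B)+P(C) - P(AB)-P(AC)-P(BC) + P(ABC)
= 1/3+4/33+10/33 - 4/33-3/11-2/33 + 2/33
= 4/11

4/11


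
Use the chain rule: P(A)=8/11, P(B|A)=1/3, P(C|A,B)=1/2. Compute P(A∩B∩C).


P(A∩B∩C) = P(A) * P(B|A) * P(C|A∩B)
= 8/11 * 1/3 * 1/2
= 8/33 * 1/2 = 4/33

4/33


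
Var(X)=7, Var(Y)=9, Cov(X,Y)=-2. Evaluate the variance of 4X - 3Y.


Var(4X - 3Y) = 4^2*Var(X) + (-3)^2*Var(Y) + 2*4*(-3)*Cov(X,Y)
= 16*7 + 9*9 - 24*(-2)
= 112 + 81 + 48 = 241

241


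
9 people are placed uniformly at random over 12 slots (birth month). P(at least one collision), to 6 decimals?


P(all different) = prod((12-i)/12 for i=0..8) = 0.015472
P(at least one match) = 1 - 0.015472 = 0.984528

0.984528


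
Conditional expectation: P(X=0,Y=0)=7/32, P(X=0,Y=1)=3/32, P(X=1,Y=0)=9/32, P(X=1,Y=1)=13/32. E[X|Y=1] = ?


P(Y=1) = 16/32
E[X|Y=1] = (0*3 + 1*13)/16 = 13/16

13/16


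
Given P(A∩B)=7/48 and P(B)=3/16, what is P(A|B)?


P(A|B) = P(A∩B)/P(B) = (7/48)/(9/48) = 7/9

7/9


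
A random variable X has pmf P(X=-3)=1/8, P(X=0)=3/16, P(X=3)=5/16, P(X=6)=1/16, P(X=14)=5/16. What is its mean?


E[X] = sum(x * P(x))
= -3*1/8 + 0*3/16 + 3*5/16 + 6*1/16 + 14*5/16
= 85/16

85/16


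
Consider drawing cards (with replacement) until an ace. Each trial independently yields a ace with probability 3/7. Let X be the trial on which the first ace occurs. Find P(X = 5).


P(X=5) = (1-p)^4 * p = (4/7)^4 * 3/7
= 256/2401 * 3/7 = 768/16807

768/16807


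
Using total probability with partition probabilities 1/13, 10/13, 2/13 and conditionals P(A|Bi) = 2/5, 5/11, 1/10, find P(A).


P(A) = P(A|B1)P(B1) + P(A|B2)P(B2) + P(A|B3)P(B3)
= 2/5*1/13 + 5/11*10/13 + 1/10*2/13
= 2/65 + 50/143 + 1/65 = 283/715

283/715


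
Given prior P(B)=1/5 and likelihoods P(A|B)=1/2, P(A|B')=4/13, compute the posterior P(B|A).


P(A) = P(A|B)P(B) + P(A|B')P(B') = 1/2*1/5 + 4/13*4/5 = 9/26
P(B|A) = P(A|B)P(B)/P(A) = (1/10)/(9/26) = 13/45

13/45


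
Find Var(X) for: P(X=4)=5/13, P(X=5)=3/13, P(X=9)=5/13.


E[X] = 80/13, E[X^2] = 560/13
Var(X) = E[X^2] - (E[X])^2 = 560/13 - (80/13)^2 = 880/169

880/169


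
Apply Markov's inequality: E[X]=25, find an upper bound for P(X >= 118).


Markov: P(X >= a) <= E[X]/a
P(X >= 118) <= 25/118

25/118


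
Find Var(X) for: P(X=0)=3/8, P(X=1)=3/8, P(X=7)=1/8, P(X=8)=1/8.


E[X] = 9/4, E[X^2] = 29/2
Var(X) = E[X^2] - (E[X])^2 = 29/2 - (9/4)^2 = 151/16

151/16


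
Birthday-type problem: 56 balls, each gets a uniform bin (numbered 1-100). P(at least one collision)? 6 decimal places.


P(all different) = prod((100-i)/100 for i=0..55) = 0.000000
P(at least one match) = 1 - 0.000000 = 1.000000

1.000000


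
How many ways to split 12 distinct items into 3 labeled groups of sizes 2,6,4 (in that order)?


12! = 479001600
Denominator: 2!=2 * 6!=720 * 4!=24
Coefficient = 479001600 / 34560 = 13860

13860


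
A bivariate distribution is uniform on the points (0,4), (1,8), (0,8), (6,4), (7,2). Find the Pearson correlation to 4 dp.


Cov(X,Y) = -5.3600, Var(X) = 9.3600, Var(Y) = 5.7600
rho = Cov/(sqrt(VarX)*sqrt(VarY)) = -0.7300

-0.7300


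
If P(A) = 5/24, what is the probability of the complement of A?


P(A') = 1 - P(A) = 1 - 5/24 = 19/24

19/24


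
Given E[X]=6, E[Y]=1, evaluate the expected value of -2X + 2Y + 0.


E[-2X + 2Y + 0] = -2*E[X] + 2*E[Y] + 0
= (-2)*(6) + (2)*(1) + (0)
= -12 + 2 + 0 = -10

-10


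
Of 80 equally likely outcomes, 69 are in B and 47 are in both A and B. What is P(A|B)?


P(A|B) = P(A∩B)/P(B) = (47/80)/(69/80) = 47/69

47/69


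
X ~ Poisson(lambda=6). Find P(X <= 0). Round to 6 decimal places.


P(X<=0) = e^(-6)*6^0/0!
≈ 0.0024787522
≈ 0.002479

0.002479


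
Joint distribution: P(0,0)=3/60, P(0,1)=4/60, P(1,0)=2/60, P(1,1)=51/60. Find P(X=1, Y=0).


Read from table: P(X=1, Y=0) = 2/60 = 1/30

1/30


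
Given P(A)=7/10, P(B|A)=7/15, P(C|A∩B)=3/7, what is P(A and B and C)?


P(A∩B∩C) = P(A) * P(B|A) * P(C|A∩B)
= 7/10 * 7/15 * 3/7
= 49/150 * 3/7 = 7/50

7/50


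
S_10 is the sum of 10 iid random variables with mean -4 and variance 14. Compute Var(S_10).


By independence, Var(S_n) = n*Var(X_1) = 10*14 = 140

140


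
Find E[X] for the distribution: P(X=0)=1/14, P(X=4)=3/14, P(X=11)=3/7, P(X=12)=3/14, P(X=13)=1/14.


E[X] = sum(x * P(x))
= 0*1/14 + 4*3/14 + 11*3/7 + 12*3/14 + 13*1/14
= 127/14

127/14


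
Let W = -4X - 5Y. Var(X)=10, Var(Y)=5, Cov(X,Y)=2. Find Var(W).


Var(-4X - 5Y) = (-4)^2*Var(X) + (-5)^2*Var(Y) + 2*(-4)*(-5)*Cov(X,Y)
= 16*10 + 25*5 + 40*2
= 160 + 125 + 80 = 365

365


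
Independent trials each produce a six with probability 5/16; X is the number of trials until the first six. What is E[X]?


For geometric (trials until first success), E[X] = 1/p = 1/(5/16) = 16/5

16/5


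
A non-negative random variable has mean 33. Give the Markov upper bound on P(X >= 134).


Markov: P(X >= a) <= E[X]/a
P(X >= 134) <= 33/134

33/134


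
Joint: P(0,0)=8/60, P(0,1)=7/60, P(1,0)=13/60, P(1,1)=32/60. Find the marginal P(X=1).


P(X=1) = P(1,0)+P(1,1) = 13/60 + 32/60 = 45/60 = 3/4

3/4


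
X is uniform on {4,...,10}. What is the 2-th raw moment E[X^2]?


E[X^2] = (1/7) * sum(x^2 for x=4..10)
= 371/7 = 53

53


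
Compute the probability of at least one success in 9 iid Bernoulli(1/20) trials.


P(at least one) = 1 - P(none)
P(none) = (1 - 1/20)^9 = (19/20)^9 = 322687697779/512000000000
P(at least one) = 1 - 322687697779/512000000000 = 189312302221/512000000000

189312302221/512000000000


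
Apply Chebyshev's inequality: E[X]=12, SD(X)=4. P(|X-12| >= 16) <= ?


k = 16/4 = 4
Chebyshev: P(|X-mu| >= k*sigma) <= 1/k^2 = 1/4^2 = 1/16

1/16


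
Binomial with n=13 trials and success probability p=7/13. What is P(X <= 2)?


P(X<=2) = P(X=0) + P(X=1) + P(X=2)
= 13060694016/302875106592253 + 15237476352/23298085122481 + 106662334464/23298085122481
= 1597758234624/302875106592253

1597758234624/302875106592253


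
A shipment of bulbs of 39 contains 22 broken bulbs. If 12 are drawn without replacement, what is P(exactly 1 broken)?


P(X=1) = C(22,1)*C(17,11) / C(39,12)
= 22*12376 / 3910797436
= 272272/3910797436 = 44/631997

44/631997


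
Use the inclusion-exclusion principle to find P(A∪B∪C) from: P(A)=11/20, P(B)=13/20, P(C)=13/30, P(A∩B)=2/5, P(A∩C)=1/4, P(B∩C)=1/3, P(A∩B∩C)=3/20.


P(A∪B∪C) = P(A)+P(B)+P(C) - P(AB)-P(AC)-P(BC) + P(ABC)
= 11/20+13/20+13/30 - 2/5-1/4-1/3 + 3/20
= 4/5

4/5


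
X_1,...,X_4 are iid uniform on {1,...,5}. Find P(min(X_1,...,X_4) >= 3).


P(min >= 3) = P(all X_i >= 3) = (P(X_1 >= 3))^4
= (3/5)^4 = 81/625

81/625


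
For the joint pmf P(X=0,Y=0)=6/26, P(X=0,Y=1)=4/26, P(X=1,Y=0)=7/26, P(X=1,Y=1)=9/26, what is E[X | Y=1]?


P(Y=1) = 13/26
E[X|Y=1] = (0*4 + 1*9)/13 = 9/13

9/13


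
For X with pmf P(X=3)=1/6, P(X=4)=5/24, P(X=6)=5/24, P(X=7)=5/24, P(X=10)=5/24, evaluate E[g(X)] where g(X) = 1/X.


E[1/X] = sum(g(x)*P(x))
= 1/3*1/6 + 1/4*5/24 + 1/6*5/24 + 1/7*5/24 + 1/10*5/24
= 389/2016

389/2016


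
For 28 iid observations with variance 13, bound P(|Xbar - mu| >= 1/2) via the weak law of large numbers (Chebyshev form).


Var(Xbar) = Var(X)/n = 13/28
Chebyshev: P(|Xbar-mu| >= 1/2) <= Var(Xbar)/(1/2)^2 = (13/28)/(1/4) = 13/7
Bound exceeds 1, so trivial bound: 1

1


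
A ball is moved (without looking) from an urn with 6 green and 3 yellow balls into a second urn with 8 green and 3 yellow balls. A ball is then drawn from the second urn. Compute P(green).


P(transfer green) = 6/9 = 2/3; P(transfer yellow) = 1/3
If green transferred: Urn II has 9 green of 12, so P(green|green moved) = 3/4
If yellow transferred: Urn II has 8 green of 12, so P(green|yellow moved) = 2/3
By total probability: P(green) = 2/3*3/4 + 1/3*2/3 = 13/18

13/18


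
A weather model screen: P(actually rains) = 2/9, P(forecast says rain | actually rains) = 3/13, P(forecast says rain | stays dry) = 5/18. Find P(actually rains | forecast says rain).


P(A) = P(A|B)P(B) + P(A|B')P(B') = 3/13*2/9 + 5/18*7/9 = 563/2106
P(B|A) = P(A|B)P(B)/P(A) = (2/39)/(563/2106) = 108/563

108/563


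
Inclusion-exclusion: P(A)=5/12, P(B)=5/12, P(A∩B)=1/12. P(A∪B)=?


P(A∪B) = P(A) + P(B) - P(A∩B)
= 5/12 + 5/12 - 1/12 = 3/4

3/4


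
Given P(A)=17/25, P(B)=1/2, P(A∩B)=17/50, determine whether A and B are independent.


P(A)*P(B) = 17/25*1/2 = 17/50
P(A∩B) = 17/50, which equals P(A)P(B), so independent

Yes, A and B are independent


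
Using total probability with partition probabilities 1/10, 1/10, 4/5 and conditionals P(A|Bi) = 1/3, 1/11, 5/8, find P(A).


P(A) = P(A|B1)P(B1) + P(A|B2)P(B2) + P(A|B3)P(B3)
= 1/3*1/10 + 1/11*1/10 + 5/8*4/5
= 1/30 + 1/110 + 1/2 = 179/330

179/330


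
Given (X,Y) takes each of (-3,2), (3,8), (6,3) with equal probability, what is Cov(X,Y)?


E[X]=2, E[Y]=13/3, E[XY]=12
Cov(X,Y) = E[XY] - E[X]E[Y] = 12 - 2*13/3 = 10/3

10/3


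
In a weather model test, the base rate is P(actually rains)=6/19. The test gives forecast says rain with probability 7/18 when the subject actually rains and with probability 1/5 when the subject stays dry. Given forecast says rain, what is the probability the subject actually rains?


P(A) = P(A|B)P(B) + P(A|B')P(B') = 7/18*6/19 + 1/5*13/19 = 74/285
P(B|A) = P(A|B)P(B)/P(A) = (7/57)/(74/285) = 35/74

35/74


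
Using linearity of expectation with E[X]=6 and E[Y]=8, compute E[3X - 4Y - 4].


E[3X - 4Y - 4] = 3*E[X] - 4*E[Y] - 4
= (3)*(6) + (-4)*(8) + (-4)
= 18 - 32 - 4 = -18

-18


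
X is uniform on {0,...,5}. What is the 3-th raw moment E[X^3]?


E[X^3] = (1/6) * sum(x^3 for x=0..5)
= 225/6 = 75/2

75/2


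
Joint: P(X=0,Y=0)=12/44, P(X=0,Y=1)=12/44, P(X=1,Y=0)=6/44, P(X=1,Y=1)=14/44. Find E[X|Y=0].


P(Y=0) = 18/44
E[X|Y=0] = (0*12 + 1*6)/18 = 6/18 = 1/3

1/3


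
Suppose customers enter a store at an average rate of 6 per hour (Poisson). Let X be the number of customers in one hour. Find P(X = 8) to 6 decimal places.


P(X=8) = e^(-6) * 6^8 / 8!
≈ 0.002478752177 * 1679616 / 40320
≈ 0.103258

0.103258


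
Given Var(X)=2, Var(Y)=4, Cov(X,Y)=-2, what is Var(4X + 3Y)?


Var(4X + 3Y) = 4^2*Var(X) + 3^2*Var(Y) + 2*4*3*Cov(X,Y)
= 16*2 + 9*4 + 24*(-2)
= 32 + 36 - 48 = 20

20


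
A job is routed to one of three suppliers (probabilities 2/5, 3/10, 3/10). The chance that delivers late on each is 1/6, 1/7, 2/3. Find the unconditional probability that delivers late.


P(A) = P(A|B1)P(B1) + P(A|B2)P(B2) + P(A|B3)P(B3)
= 1/6*2/5 + 1/7*3/10 + 2/3*3/10
= 1/15 + 3/70 + 1/5 = 13/42

13/42


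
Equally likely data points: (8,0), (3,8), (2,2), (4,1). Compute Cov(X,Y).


E[X]=17/4, E[Y]=11/4, E[XY]=8
Cov(X,Y) = E[XY] - E[X]E[Y] = 8 - 17/4*11/4 = -59/16

-59/16


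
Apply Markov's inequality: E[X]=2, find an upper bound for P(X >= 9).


Markov: P(X >= a) <= E[X]/a
P(X >= 9) <= 2/9

2/9


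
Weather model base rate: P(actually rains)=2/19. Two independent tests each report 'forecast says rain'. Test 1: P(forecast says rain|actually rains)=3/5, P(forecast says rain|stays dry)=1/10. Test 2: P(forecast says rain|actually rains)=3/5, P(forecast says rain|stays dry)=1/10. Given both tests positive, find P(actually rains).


After test 1: P(+) = 3/5*2/19 + 1/10*17/19 = 29/190
P(B|+) = (6/95)/(29/190) = 12/29
After test 2 (use post1 as new prior): P(+) = 3/5*12/29 + 1/10*17/29 = 89/290
P(B|+,+) = (36/145)/(89/290) = 72/89

72/89


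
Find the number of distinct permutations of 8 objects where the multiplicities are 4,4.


8! = 40320
Denominator: 4!=24 * 4!=24
Coefficient = 40320 / 576 = 70

70


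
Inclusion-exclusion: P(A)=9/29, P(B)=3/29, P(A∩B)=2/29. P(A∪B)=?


P(A∪B) = P(A) + P(B) - P(A∩B)
= 9/29 + 3/29 - 2/29 = 10/29

10/29


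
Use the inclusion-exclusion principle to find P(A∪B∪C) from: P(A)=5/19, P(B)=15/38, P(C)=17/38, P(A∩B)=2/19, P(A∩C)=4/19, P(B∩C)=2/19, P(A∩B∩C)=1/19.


P(A∪B∪C) = P(A)+P(B)+P(C) - P(AB)-P(AC)-P(BC) + P(ABC)
= 5/19+15/38+17/38 - 2/19-4/19-2/19 + 1/19
= 14/19

14/19


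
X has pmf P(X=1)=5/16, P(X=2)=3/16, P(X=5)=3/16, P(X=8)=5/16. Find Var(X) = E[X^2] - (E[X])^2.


E[X] = 33/8, E[X^2] = 103/4
Var(X) = E[X^2] - (E[X])^2 = 103/4 - (33/8)^2 = 559/64

559/64


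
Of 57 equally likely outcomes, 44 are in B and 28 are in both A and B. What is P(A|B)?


P(A|B) = P(A∩B)/P(B) = (28/57)/(44/57) = 28/44 = 7/11

7/11


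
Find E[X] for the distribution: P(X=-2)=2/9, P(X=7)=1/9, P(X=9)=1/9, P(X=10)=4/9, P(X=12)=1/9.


E[X] = sum(x * P(x))
= -2*2/9 + 7*1/9 + 9*1/9 + 10*4/9 + 12*1/9
= 64/9

64/9


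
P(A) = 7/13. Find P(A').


P(A') = 1 - P(A) = 1 - 7/13 = 6/13

6/13


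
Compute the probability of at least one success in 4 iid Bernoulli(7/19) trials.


P(at least one) = 1 - P(none)
P(none) = (1 - 7/19)^4 = (12/19)^4 = 20736/130321
P(at least one) = 1 - 20736/130321 = 109585/130321

109585/130321


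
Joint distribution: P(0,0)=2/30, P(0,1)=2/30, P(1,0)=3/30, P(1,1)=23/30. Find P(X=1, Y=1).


Read from table: P(X=1, Y=1) = 23/30

23/30


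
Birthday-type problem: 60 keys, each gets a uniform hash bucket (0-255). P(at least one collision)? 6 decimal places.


P(all different) = prod((256-i)/256 for i=0..59) = 0.000541
P(at least one match) = 1 - 0.000541 = 0.999459

0.999459


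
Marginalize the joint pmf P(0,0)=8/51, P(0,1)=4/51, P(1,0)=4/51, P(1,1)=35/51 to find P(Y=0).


P(Y=0) = P(0,0)+P(1,0) = 8/51 + 4/51 = 12/51 = 4/17

4/17


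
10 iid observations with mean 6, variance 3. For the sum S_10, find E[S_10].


E[S_n] = n*E[X_1] = 10*6 = 60

60


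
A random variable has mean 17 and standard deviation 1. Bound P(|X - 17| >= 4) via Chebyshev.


k = 4/1 = 4
Chebyshev: P(|X-mu| >= k*sigma) <= 1/k^2 = 1/4^2 = 1/16

1/16


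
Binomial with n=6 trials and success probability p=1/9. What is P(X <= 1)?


P(X<=1) = P(X=0) + P(X=1)
= 262144/531441 + 65536/177147
= 458752/531441

458752/531441


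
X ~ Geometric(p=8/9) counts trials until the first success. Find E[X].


For geometric (trials until first success), E[X] = 1/p = 1/(8/9) = 9/8

9/8


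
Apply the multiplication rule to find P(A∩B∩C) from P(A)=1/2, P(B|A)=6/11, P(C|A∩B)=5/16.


P(A∩B∩C) = P(A) * P(B|A) * P(C|A∩B)
= 1/2 * 6/11 * 5/16
= 3/11 * 5/16 = 15/176

15/176


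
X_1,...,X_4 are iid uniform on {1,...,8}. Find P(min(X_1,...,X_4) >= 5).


P(min >= 5) = P(all X_i >= 5) = (P(X_1 >= 5))^4
= (4/8)^4 = (1/2)^4 = 1/16

1/16


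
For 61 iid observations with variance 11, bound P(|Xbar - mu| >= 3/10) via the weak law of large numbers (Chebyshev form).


Var(Xbar) = Var(X)/n = 11/61
Chebyshev: P(|Xbar-mu| >= 3/10) <= Var(Xbar)/(3/10)^2 = (11/61)/(9/100) = 1100/549
Bound exceeds 1, so trivial bound: 1

1


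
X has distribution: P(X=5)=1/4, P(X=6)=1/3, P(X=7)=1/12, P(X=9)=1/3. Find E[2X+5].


E[2X+5] = sum(g(x)*P(x))
= 15*1/4 + 17*1/3 + 19*1/12 + 23*1/3
= 56/3

56/3


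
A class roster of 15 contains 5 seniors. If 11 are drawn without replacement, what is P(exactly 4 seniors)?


P(X=4) = C(5,4)*C(10,7) / C(15,11)
= 5*120 / 1365
= 600/1365 = 40/91

40/91


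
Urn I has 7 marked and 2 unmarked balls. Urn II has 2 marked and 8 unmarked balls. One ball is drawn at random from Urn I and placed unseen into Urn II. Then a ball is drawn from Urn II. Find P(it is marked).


P(transfer marked) = 7/9; P(transfer unmarked) = 2/9
If marked transferred: Urn II has 3 marked of 11, so P(marked|marked moved) = 3/11
If unmarked transferred: Urn II has 2 marked of 11, so P(marked|unmarked moved) = 2/11
By total probability: P(marked) = 7/9*3/11 + 2/9*2/11 = 25/99

25/99


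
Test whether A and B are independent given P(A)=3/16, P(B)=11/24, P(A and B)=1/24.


P(A)*P(B) = 3/16*11/24 = 11/128
P(A∩B) = 1/24 != 11/128, so not independent

No, A and B are not independent


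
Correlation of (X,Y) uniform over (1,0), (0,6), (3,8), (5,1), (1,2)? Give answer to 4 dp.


Cov(X,Y) = -0.6000, Var(X) = 3.2000, Var(Y) = 9.4400
rho = Cov/(sqrt(VarX)*sqrt(VarY)) = -0.1092

-0.1092


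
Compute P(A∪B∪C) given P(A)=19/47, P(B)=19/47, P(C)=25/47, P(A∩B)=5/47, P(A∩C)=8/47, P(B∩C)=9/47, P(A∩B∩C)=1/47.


P(A∪B∪C) = P(A)+P(B)+P(C) - P(AB)-P(AC)-P(BC) + P(ABC)
= 19/47+19/47+25/47 - 5/47-8/47-9/47 + 1/47
= 42/47

42/47


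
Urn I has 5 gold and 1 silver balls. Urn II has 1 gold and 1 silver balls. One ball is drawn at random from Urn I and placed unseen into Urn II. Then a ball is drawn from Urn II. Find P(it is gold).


P(transfer gold) = 5/6; P(transfer silver) = 1/6
If gold transferred: Urn II has 2 gold of 3, so P(gold|gold moved) = 2/3
If silver transferred: Urn II has 1 gold of 3, so P(gold|silver moved) = 1/3
By total probability: P(gold) = 5/6*2/3 + 1/6*1/3 = 11/18

11/18


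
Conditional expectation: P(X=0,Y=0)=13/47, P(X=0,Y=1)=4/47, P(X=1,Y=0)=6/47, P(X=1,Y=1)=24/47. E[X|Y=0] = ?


P(Y=0) = 19/47
E[X|Y=0] = (0*13 + 1*6)/19 = 6/19

6/19


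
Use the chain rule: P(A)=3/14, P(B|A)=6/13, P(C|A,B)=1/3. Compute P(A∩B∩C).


P(A∩B∩C) = P(A) * P(B|A) * P(C|A∩B)
= 3/14 * 6/13 * 1/3
= 9/91 * 1/3 = 3/91

3/91


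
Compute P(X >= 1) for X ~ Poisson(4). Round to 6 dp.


P(X>=1) = 1 - P(X<=0) = 1 - (e^(-4)*4^0/0!)
≈ 1 - 0.0183156389 = 0.9816843611
≈ 0.981684

0.981684


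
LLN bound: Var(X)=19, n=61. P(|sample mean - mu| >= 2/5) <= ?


Var(Xbar) = Var(X)/n = 19/61
Chebyshev: P(|Xbar-mu| >= 2/5) <= Var(Xbar)/(2/5)^2 = (19/61)/(4/25) = 475/244
Bound exceeds 1, so trivial bound: 1

1


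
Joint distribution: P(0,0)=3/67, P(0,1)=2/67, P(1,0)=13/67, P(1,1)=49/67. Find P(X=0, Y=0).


Read from table: P(X=0, Y=0) = 3/67

3/67


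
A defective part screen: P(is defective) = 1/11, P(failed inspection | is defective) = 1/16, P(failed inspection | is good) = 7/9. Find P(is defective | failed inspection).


P(A) = P(A|B)P(B) + P(A|B')P(B') = 1/16*1/11 + 7/9*10/11 = 1129/1584
P(B|A) = P(A|B)P(B)/P(A) = (1/176)/(1129/1584) = 9/1129

9/1129


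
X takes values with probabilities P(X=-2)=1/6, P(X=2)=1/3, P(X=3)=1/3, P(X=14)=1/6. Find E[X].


E[X] = sum(x * P(x))
= -2*1/6 + 2*1/3 + 3*1/3 + 14*1/6
= 11/3

11/3


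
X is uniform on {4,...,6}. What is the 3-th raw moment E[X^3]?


E[X^3] = (1/3) * sum(x^3 for x=4..6)
= 405/3 = 135

135


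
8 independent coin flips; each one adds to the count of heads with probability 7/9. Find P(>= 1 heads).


P(at least one) = 1 - P(none)
P(none) = (1 - 7/9)^8 = (2/9)^8 = 256/43046721
P(at least one) = 1 - 256/43046721 = 43046465/43046721

43046465/43046721


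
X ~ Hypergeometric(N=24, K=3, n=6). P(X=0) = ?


P(X=0) = C(3,0)*C(21,6) / C(24,6)
= 1*54264 / 134596
= 54264/134596 = 102/253

102/253


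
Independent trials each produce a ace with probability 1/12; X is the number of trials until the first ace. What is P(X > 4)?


P(X > 4) = P(first 4 trials all fail) = (1-p)^4 = (11/12)^4 = 14641/20736

14641/20736


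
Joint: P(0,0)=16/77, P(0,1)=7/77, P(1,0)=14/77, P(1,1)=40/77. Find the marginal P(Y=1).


P(Y=1) = P(0,1)+P(1,1) = 7/77 + 40/77 = 47/77

47/77


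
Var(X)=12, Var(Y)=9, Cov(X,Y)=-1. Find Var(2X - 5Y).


Var(2X - 5Y) = 2^2*Var(X) + (-5)^2*Var(Y) + 2*2*(-5)*Cov(X,Y)
= 4*12 + 25*9 - 20*(-1)
= 48 + 225 + 20 = 293

293


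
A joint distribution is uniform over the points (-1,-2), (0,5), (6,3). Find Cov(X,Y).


E[X]=5/3, E[Y]=2, E[XY]=20/3
Cov(X,Y) = E[XY] - E[X]E[Y] = 20/3 - 5/3*2 = 10/3

10/3


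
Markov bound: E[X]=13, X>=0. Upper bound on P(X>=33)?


Markov: P(X >= a) <= E[X]/a
P(X >= 33) <= 13/33

13/33


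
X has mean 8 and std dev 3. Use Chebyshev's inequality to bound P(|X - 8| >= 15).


k = 15/3 = 5
Chebyshev: P(|X-mu| >= k*sigma) <= 1/k^2 = 1/5^2 = 1/25

1/25


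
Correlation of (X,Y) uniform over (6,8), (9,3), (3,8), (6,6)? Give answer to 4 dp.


Cov(X,Y) = -3.7500, Var(X) = 4.5000, Var(Y) = 4.1875
rho = Cov/(sqrt(VarX)*sqrt(VarY)) = -0.8639

-0.8639


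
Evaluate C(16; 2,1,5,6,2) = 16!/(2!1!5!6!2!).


16! = 20922789888000
Denominator: 2!=2 * 1!=1 * 5!=120 * 6!=720 * 2!=2
Coefficient = 20922789888000 / 345600 = 60540480

60540480


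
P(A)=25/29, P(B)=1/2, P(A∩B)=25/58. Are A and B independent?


P(A)*P(B) = 25/29*1/2 = 25/58
P(A∩B) = 25/58, which equals P(A)P(B), so independent

Yes, A and B are independent


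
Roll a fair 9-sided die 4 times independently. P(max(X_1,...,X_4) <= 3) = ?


P(max <= 3) = P(all X_i <= 3) = (P(X_1 <= 3))^4
= (3/9)^4 = (1/3)^4 = 1/81

1/81


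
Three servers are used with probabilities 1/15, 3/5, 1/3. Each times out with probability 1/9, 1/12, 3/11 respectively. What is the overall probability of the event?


P(A) = P(A|B1)P(B1) + P(A|B2)P(B2) + P(A|B3)P(B3)
= 1/9*1/15 + 1/12*3/5 + 3/11*1/3
= 1/135 + 1/20 + 1/11 = 881/5940

881/5940


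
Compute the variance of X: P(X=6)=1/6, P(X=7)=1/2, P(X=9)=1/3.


E[X] = 15/2, E[X^2] = 115/2
Var(X) = E[X^2] - (E[X])^2 = 115/2 - (15/2)^2 = 5/4

5/4


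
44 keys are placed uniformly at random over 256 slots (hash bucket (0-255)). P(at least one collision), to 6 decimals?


P(all different) = prod((256-i)/256 for i=0..43) = 0.019753
P(at least one match) = 1 - 0.019753 = 0.980247

0.980247


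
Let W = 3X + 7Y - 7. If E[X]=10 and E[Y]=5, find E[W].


E[3X + 7Y - 7] = 3*E[X] + 7*E[Y] - 7
= (3)*(10) + (7)*(5) + (-7)
= 30 + 35 - 7 = 58

58


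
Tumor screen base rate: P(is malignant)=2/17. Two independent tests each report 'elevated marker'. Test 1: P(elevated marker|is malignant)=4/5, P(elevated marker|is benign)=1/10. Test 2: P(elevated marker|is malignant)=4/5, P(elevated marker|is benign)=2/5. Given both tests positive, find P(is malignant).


After test 1: P(+) = 4/5*2/17 + 1/10*15/17 = 31/170
P(B|+) = (8/85)/(31/170) = 16/31
After test 2 (use post1 as new prior): P(+) = 4/5*16/31 + 2/5*15/31 = 94/155
P(B|+,+) = (64/155)/(94/155) = 32/47

32/47


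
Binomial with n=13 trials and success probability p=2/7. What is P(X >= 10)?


P(X>=10) = P(X=10) + P(X=11) + P(X=12) + P(X=13)
= 36608000/96889010407 + 3993600/96889010407 + 266240/96889010407 + 8192/96889010407
= 40876032/96889010407

40876032/96889010407


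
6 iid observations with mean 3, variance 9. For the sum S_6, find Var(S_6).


By independence, Var(S_n) = n*Var(X_1) = 6*9 = 54

54


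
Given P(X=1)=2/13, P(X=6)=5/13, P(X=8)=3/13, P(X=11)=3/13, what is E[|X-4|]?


E[|X-4|] = sum(g(x)*P(x))
= 3*2/13 + 2*5/13 + 4*3/13 + 7*3/13
= 49/13

49/13


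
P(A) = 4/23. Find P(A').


P(A') = 1 - P(A) = 1 - 4/23 = 19/23

19/23


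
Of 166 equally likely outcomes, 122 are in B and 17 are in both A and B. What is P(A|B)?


P(A|B) = P(A∩B)/P(B) = (17/166)/(122/166) = 17/122

17/122


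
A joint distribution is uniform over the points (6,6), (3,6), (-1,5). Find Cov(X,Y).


E[X]=8/3, E[Y]=17/3, E[XY]=49/3
Cov(X,Y) = E[XY] - E[X]E[Y] = 49/3 - 8/3*17/3 = 11/9

11/9


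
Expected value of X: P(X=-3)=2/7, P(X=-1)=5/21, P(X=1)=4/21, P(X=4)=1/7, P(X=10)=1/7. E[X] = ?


E[X] = sum(x * P(x))
= -3*2/7 - 1*5/21 + 1*4/21 + 4*1/7 + 10*1/7
= 23/21

23/21


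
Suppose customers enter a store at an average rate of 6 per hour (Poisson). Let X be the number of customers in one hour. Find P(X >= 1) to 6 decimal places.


P(X>=1) = 1 - P(X<=0) = 1 - (e^(-6)*6^0/0!)
≈ 1 - 0.0024787522 = 0.9975212478
≈ 0.997521

0.997521


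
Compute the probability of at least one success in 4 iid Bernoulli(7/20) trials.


P(at least one) = 1 - P(none)
P(none) = (1 - 7/20)^4 = (13/20)^4 = 28561/160000
P(at least one) = 1 - 28561/160000 = 131439/160000

131439/160000


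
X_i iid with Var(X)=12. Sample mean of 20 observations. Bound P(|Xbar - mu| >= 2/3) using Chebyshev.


Var(Xbar) = Var(X)/n = 12/20
Chebyshev: P(|Xbar-mu| >= 2/3) <= Var(Xbar)/(2/3)^2 = (3/5)/(4/9) = 27/20
Bound exceeds 1, so trivial bound: 1

1


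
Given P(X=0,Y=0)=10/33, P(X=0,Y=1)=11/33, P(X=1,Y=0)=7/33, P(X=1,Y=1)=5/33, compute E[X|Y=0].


P(Y=0) = 17/33
E[X|Y=0] = (0*10 + 1*7)/17 = 7/17

7/17


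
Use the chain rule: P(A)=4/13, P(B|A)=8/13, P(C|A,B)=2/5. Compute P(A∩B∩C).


P(A∩B∩C) = P(A) * P(B|A) * P(C|A∩B)
= 4/13 * 8/13 * 2/5
= 32/169 * 2/5 = 64/845

64/845


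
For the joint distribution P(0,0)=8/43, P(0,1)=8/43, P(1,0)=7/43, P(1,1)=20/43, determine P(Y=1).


P(Y=1) = P(0,1)+P(1,1) = 8/43 + 20/43 = 28/43

28/43


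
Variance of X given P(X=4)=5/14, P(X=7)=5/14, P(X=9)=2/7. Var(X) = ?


E[X] = 13/2, E[X^2] = 649/14
Var(X) = E[X^2] - (E[X])^2 = 649/14 - (13/2)^2 = 115/28

115/28


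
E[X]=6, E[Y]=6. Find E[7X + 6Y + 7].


E[7X + 6Y + 7] = 7*E[X] + 6*E[Y] + 7
= (7)*(6) + (6)*(6) + (7)
= 42 + 36 + 7 = 85

85


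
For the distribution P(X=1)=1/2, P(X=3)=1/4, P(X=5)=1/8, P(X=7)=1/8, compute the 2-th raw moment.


E[X^2] = sum(x^2 * P(x))
= 1*1/2 + 9*1/4 + 25*1/8 + 49*1/8
= 12

12


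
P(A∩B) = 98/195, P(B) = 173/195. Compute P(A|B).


P(A|B) = P(A∩B)/P(B) = (98/195)/(173/195) = 98/173

98/173


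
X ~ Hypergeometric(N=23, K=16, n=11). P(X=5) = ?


P(X=5) = C(16,5)*C(7,6) / C(23,11)
= 4368*7 / 1352078
= 30576/1352078 = 168/7429

168/7429


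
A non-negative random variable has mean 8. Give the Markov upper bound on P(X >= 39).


Markov: P(X >= a) <= E[X]/a
P(X >= 39) <= 8/39

8/39


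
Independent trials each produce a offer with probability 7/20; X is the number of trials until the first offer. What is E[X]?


For geometric (trials until first success), E[X] = 1/p = 1/(7/20) = 20/7

20/7


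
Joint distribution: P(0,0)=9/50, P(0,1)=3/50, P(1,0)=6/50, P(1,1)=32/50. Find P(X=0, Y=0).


Read from table: P(X=0, Y=0) = 9/50

9/50


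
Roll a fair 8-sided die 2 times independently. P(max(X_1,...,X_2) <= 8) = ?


P(max <= 8) = P(all X_i <= 8) = (P(X_1 <= 8))^2
= (8/8)^2 = 1^2 = 1

1


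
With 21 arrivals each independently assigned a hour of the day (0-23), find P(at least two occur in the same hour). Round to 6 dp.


P(all different) = prod((24-i)/24 for i=0..20) = 0.000001
P(at least one match) = 1 - 0.000001 = 0.999999

0.999999


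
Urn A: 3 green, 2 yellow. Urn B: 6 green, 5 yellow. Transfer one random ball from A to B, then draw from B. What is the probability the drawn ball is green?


P(transfer green) = 3/5; P(transfer yellow) = 2/5
If green transferred: Urn II has 7 green of 12, so P(green|green moved) = 7/12
If yellow transferred: Urn II has 6 green of 12, so P(green|yellow moved) = 1/2
By total probability: P(green) = 3/5*7/12 + 2/5*1/2 = 11/20

11/20


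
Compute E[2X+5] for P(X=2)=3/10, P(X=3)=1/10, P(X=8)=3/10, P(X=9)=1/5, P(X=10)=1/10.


E[2X+5] = sum(g(x)*P(x))
= 9*3/10 + 11*1/10 + 21*3/10 + 23*1/5 + 25*1/10
= 86/5

86/5


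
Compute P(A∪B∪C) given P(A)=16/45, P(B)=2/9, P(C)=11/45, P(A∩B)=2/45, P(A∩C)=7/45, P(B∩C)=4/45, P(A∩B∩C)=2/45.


P(A∪B∪C) = P(A)+P(B)+P(C) - P(AB)-P(AC)-P(BC) + P(ABC)
= 16/45+2/9+11/45 - 2/45-7/45-4/45 + 2/45
= 26/45

26/45


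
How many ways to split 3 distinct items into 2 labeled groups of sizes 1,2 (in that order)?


3! = 6
Denominator: 1!=1 * 2!=2
Coefficient = 6 / 2 = 3

3


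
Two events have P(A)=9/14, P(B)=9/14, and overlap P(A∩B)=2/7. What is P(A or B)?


P(A∪B) = P(A) + P(B) - P(A∩B)
= 9/14 + 9/14 - 2/7 = 1

1


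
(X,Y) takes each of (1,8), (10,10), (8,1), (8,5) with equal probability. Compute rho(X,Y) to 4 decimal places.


Cov(X,Y) = -1.5000, Var(X) = 11.6875, Var(Y) = 11.5000
rho = Cov/(sqrt(VarX)*sqrt(VarY)) = -0.1294

-0.1294
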